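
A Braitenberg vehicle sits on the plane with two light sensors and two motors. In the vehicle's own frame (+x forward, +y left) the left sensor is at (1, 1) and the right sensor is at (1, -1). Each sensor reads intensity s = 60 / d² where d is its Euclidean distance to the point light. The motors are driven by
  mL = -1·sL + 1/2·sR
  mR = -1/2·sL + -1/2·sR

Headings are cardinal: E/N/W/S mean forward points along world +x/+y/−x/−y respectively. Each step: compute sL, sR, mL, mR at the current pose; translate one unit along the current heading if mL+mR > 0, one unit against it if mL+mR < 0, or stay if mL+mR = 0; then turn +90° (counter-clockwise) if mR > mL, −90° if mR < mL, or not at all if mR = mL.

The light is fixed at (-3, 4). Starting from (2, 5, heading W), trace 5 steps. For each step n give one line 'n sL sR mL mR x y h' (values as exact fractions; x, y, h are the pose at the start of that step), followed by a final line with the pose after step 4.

0 15/4 3 -9/4 -27/8 2 5 W
1 60/29 60/53 -2310/1537 -2460/1537 3 5 N
2 6/5 6/5 -3/5 -6/5 3 4 E
3 60/37 60/17 90/629 -1620/629 2 4 S
4 15/4 3 -9/4 -27/8 2 5 W
final 3 5 N

n=0: pose=(2,5,W); sL=15/4, sR=3; mL=-9/4, mR=-27/8; mL+mR=-45/8 → advance -1; mR−mL=-9/8 → turn -1·90°
n=1: pose=(3,5,N); sL=60/29, sR=60/53; mL=-2310/1537, mR=-2460/1537; mL+mR=-90/29 → advance -1; mR−mL=-150/1537 → turn -1·90°
n=2: pose=(3,4,E); sL=6/5, sR=6/5; mL=-3/5, mR=-6/5; mL+mR=-9/5 → advance -1; mR−mL=-3/5 → turn -1·90°
n=3: pose=(2,4,S); sL=60/37, sR=60/17; mL=90/629, mR=-1620/629; mL+mR=-90/37 → advance -1; mR−mL=-1710/629 → turn -1·90°
n=4: pose=(2,5,W); sL=15/4, sR=3; mL=-9/4, mR=-27/8; mL+mR=-45/8 → advance -1; mR−mL=-9/8 → turn -1·90°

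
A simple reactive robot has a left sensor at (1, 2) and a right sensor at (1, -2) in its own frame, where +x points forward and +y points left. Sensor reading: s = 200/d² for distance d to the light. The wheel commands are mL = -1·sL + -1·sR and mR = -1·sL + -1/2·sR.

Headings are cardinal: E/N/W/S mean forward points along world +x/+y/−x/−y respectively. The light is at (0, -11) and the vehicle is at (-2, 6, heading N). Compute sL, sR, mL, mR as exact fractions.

10/17 50/81 -1660/1377 -1235/1377

left sensor world pos  = (-4, 7); dL² = 340
right sensor world pos = (0, 7); dR² = 324
sL = 200/340 = 10/17
sR = 200/324 = 50/81
mL = -1·sL + -1·sR = -1660/1377
mR = -1·sL + -1/2·sR = -1235/1377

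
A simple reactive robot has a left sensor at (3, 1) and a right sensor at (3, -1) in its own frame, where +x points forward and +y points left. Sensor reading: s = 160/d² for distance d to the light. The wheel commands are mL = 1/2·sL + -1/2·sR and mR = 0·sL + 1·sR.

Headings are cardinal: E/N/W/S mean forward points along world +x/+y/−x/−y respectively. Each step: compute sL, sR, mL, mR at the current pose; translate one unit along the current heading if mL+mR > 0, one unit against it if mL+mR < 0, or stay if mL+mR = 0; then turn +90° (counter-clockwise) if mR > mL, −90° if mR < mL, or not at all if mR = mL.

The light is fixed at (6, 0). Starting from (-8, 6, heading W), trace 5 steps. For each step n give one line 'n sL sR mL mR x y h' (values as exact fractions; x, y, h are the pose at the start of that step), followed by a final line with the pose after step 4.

0 80/157 80/169 480/26533 80/169 -8 6 W
1 32/41 32/53 192/2173 32/53 -9 6 S
2 8/9 1 -1/18 1 -9 5 E
3 160/289 160/233 -4480/67337 160/233 -8 5 N
4 80/157 80/169 480/26533 80/169 -8 6 W
final -9 6 S

n=0: pose=(-8,6,W); sL=80/157, sR=80/169; mL=480/26533, mR=80/169; mL+mR=13040/26533 → advance +1; mR−mL=12080/26533 → turn +1·90°
n=1: pose=(-9,6,S); sL=32/41, sR=32/53; mL=192/2173, mR=32/53; mL+mR=1504/2173 → advance +1; mR−mL=1120/2173 → turn +1·90°
n=2: pose=(-9,5,E); sL=8/9, sR=1; mL=-1/18, mR=1; mL+mR=17/18 → advance +1; mR−mL=19/18 → turn +1·90°
n=3: pose=(-8,5,N); sL=160/289, sR=160/233; mL=-4480/67337, mR=160/233; mL+mR=41760/67337 → advance +1; mR−mL=50720/67337 → turn +1·90°
n=4: pose=(-8,6,W); sL=80/157, sR=80/169; mL=480/26533, mR=80/169; mL+mR=13040/26533 → advance +1; mR−mL=12080/26533 → turn +1·90°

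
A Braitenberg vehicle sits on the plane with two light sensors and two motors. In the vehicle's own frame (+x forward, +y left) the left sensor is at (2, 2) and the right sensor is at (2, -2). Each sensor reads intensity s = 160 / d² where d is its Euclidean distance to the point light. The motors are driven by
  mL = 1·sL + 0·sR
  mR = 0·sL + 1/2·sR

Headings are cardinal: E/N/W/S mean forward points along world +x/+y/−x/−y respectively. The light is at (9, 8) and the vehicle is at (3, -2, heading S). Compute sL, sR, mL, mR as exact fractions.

left sensor world pos  = (5, -4); dL² = 160
right sensor world pos = (1, -4); dR² = 208
sL = 160/160 = 1
sR = 160/208 = 10/13
mL = 1·sL + 0·sR = 1
mR = 0·sL + 1/2·sR = 5/13

1 10/13 1 5/13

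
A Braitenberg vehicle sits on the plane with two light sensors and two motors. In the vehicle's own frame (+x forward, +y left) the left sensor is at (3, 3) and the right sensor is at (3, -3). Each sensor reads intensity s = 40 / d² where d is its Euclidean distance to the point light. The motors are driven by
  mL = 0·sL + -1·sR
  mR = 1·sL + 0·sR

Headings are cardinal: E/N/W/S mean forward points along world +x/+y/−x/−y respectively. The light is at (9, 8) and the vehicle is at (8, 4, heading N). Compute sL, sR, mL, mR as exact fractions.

left sensor world pos  = (5, 7); dL² = 17
right sensor world pos = (11, 7); dR² = 5
sL = 40/17 = 40/17
sR = 40/5 = 8
mL = 0·sL + -1·sR = -8
mR = 1·sL + 0·sR = 40/17

40/17 8 -8 40/17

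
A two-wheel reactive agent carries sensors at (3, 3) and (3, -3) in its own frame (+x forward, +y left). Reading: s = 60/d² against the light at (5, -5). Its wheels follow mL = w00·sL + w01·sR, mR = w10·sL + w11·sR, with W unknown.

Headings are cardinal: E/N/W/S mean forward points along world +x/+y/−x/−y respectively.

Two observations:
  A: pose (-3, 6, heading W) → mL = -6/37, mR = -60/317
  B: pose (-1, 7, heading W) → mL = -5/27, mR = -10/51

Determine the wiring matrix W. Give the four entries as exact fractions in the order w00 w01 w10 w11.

-1/2 0 0 -1

obs A: pose=(-3,6,W) → sL=12/37, sR=60/317, mL=-6/37, mR=-60/317
obs B: pose=(-1,7,W) → sL=10/27, sR=10/51, mL=-5/27, mR=-10/51
sensor matrix S = [[12/37, 60/317], [10/27, 10/51]]; det S = -11680/1794537
solve [mL_A; mL_B] = S·[w00; w01] and [mR_A; mR_B] = S·[w10; w11]:
  w00 = -1/2, w01 = 0, w10 = 0, w11 = -1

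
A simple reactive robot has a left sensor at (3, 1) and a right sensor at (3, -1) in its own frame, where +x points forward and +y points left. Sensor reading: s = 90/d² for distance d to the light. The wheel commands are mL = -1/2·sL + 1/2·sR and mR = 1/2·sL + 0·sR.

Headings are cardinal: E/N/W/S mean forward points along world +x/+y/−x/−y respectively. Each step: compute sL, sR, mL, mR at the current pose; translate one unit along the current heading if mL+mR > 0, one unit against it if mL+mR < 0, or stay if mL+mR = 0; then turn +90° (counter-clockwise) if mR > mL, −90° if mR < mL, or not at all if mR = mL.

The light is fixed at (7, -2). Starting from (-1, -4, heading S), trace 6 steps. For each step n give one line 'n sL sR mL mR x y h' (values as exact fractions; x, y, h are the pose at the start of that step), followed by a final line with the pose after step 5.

0 45/37 45/53 -360/1961 45/74 -1 -4 S
1 90/29 90/41 -540/1189 45/29 -1 -5 E
2 45/32 5/2 35/64 45/64 0 -5 N
3 90/109 90/101 360/11009 45/109 0 -4 W
4 45/37 45/53 -360/1961 45/74 -1 -4 S
5 90/29 90/41 -540/1189 45/29 -1 -5 E
final 0 -5 N

n=0: pose=(-1,-4,S); sL=45/37, sR=45/53; mL=-360/1961, mR=45/74; mL+mR=45/106 → advance +1; mR−mL=3105/3922 → turn +1·90°
n=1: pose=(-1,-5,E); sL=90/29, sR=90/41; mL=-540/1189, mR=45/29; mL+mR=45/41 → advance +1; mR−mL=2385/1189 → turn +1·90°
n=2: pose=(0,-5,N); sL=45/32, sR=5/2; mL=35/64, mR=45/64; mL+mR=5/4 → advance +1; mR−mL=5/32 → turn +1·90°
n=3: pose=(0,-4,W); sL=90/109, sR=90/101; mL=360/11009, mR=45/109; mL+mR=45/101 → advance +1; mR−mL=4185/11009 → turn +1·90°
n=4: pose=(-1,-4,S); sL=45/37, sR=45/53; mL=-360/1961, mR=45/74; mL+mR=45/106 → advance +1; mR−mL=3105/3922 → turn +1·90°
n=5: pose=(-1,-5,E); sL=90/29, sR=90/41; mL=-540/1189, mR=45/29; mL+mR=45/41 → advance +1; mR−mL=2385/1189 → turn +1·90°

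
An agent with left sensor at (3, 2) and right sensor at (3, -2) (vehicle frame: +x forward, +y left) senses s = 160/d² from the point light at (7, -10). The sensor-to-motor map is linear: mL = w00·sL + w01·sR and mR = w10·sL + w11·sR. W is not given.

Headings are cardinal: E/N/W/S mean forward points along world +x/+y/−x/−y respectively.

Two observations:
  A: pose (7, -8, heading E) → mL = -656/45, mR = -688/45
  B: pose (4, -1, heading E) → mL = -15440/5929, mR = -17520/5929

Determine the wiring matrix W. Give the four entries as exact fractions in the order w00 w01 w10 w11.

obs A: pose=(7,-8,E) → sL=32/5, sR=160/9, mL=-656/45, mR=-688/45
obs B: pose=(4,-1,E) → sL=160/121, sR=160/49, mL=-15440/5929, mR=-17520/5929
sensor matrix S = [[32/5, 160/9], [160/121, 160/49]]; det S = -139264/53361
solve [mL_A; mL_B] = S·[w00; w01] and [mR_A; mR_B] = S·[w10; w11]:
  w00 = 1/2, w01 = -1, w10 = -1, w11 = -1/2

1/2 -1 -1 -1/2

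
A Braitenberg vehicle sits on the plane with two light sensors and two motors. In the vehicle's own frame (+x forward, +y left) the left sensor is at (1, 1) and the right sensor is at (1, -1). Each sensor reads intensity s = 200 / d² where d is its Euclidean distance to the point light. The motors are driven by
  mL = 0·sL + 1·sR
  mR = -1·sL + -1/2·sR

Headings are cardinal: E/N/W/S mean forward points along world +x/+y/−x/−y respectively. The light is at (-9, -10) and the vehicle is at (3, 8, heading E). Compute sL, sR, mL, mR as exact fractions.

left sensor world pos  = (4, 9); dL² = 530
right sensor world pos = (4, 7); dR² = 458
sL = 200/530 = 20/53
sR = 200/458 = 100/229
mL = 0·sL + 1·sR = 100/229
mR = -1·sL + -1/2·sR = -7230/12137

20/53 100/229 100/229 -7230/12137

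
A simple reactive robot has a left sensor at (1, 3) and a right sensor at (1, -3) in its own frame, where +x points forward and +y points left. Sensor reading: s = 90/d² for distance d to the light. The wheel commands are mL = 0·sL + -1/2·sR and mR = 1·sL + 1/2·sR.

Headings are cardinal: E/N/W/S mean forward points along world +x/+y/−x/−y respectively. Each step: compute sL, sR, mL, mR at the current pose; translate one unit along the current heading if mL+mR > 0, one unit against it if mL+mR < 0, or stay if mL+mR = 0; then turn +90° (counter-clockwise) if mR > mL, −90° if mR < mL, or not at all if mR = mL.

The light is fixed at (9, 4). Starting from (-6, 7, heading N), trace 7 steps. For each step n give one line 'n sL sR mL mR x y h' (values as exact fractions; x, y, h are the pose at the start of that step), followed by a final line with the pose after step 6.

n=0: pose=(-6,7,N); sL=9/34, sR=9/16; mL=-9/32, mR=297/544; mL+mR=9/34 → advance +1; mR−mL=225/272 → turn +1·90°
n=1: pose=(-6,8,W); sL=90/257, sR=18/61; mL=-9/61, mR=7803/15677; mL+mR=90/257 → advance +1; mR−mL=10116/15677 → turn +1·90°
n=2: pose=(-7,8,S); sL=45/89, sR=9/37; mL=-9/74, mR=4131/6586; mL+mR=45/89 → advance +1; mR−mL=2466/3293 → turn +1·90°
n=3: pose=(-7,7,E); sL=10/29, sR=2/5; mL=-1/5, mR=79/145; mL+mR=10/29 → advance +1; mR−mL=108/145 → turn +1·90°
n=4: pose=(-6,7,N); sL=9/34, sR=9/16; mL=-9/32, mR=297/544; mL+mR=9/34 → advance +1; mR−mL=225/272 → turn +1·90°
n=5: pose=(-6,8,W); sL=90/257, sR=18/61; mL=-9/61, mR=7803/15677; mL+mR=90/257 → advance +1; mR−mL=10116/15677 → turn +1·90°
n=6: pose=(-7,8,S); sL=45/89, sR=9/37; mL=-9/74, mR=4131/6586; mL+mR=45/89 → advance +1; mR−mL=2466/3293 → turn +1·90°

0 9/34 9/16 -9/32 297/544 -6 7 N
1 90/257 18/61 -9/61 7803/15677 -6 8 W
2 45/89 9/37 -9/74 4131/6586 -7 8 S
3 10/29 2/5 -1/5 79/145 -7 7 E
4 9/34 9/16 -9/32 297/544 -6 7 N
5 90/257 18/61 -9/61 7803/15677 -6 8 W
6 45/89 9/37 -9/74 4131/6586 -7 8 S
final -7 7 E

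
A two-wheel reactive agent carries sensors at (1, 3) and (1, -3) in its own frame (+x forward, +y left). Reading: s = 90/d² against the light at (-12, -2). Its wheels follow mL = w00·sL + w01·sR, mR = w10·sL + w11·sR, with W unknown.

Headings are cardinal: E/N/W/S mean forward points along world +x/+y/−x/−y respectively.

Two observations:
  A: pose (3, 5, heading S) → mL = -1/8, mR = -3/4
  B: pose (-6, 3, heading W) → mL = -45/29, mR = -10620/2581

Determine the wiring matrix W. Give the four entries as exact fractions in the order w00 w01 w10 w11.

-1/2 0 -1 -1

obs A: pose=(3,5,S) → sL=1/4, sR=1/2, mL=-1/8, mR=-3/4
obs B: pose=(-6,3,W) → sL=90/29, sR=90/89, mL=-45/29, mR=-10620/2581
sensor matrix S = [[1/4, 1/2], [90/29, 90/89]]; det S = -6705/5162
solve [mL_A; mL_B] = S·[w00; w01] and [mR_A; mR_B] = S·[w10; w11]:
  w00 = -1/2, w01 = 0, w10 = -1, w11 = -1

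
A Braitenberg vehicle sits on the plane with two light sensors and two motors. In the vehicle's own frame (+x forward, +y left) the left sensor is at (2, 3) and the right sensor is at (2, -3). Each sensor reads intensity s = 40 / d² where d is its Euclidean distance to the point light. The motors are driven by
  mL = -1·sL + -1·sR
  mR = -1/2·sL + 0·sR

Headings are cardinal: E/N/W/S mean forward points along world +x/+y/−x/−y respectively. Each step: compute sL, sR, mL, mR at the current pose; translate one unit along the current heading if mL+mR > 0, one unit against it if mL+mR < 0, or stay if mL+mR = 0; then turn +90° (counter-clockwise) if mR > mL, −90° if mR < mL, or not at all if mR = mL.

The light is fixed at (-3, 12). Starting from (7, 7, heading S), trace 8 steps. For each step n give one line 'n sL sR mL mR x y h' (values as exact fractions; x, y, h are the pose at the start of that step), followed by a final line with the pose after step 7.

0 20/109 20/49 -3160/5341 -10/109 7 7 S
1 8/29 40/193 -2704/5597 -4/29 7 8 E
2 1 10/37 -47/37 -1/2 6 8 N
3 40/113 40/53 -6640/5989 -20/113 6 7 W
4 20/109 20/49 -3160/5341 -10/109 7 7 S
5 8/29 40/193 -2704/5597 -4/29 7 8 E
6 1 10/37 -47/37 -1/2 6 8 N
7 40/113 40/53 -6640/5989 -20/113 6 7 W
final 7 7 S

n=0: pose=(7,7,S); sL=20/109, sR=20/49; mL=-3160/5341, mR=-10/109; mL+mR=-3650/5341 → advance -1; mR−mL=2670/5341 → turn +1·90°
n=1: pose=(7,8,E); sL=8/29, sR=40/193; mL=-2704/5597, mR=-4/29; mL+mR=-3476/5597 → advance -1; mR−mL=1932/5597 → turn +1·90°
n=2: pose=(6,8,N); sL=1, sR=10/37; mL=-47/37, mR=-1/2; mL+mR=-131/74 → advance -1; mR−mL=57/74 → turn +1·90°
n=3: pose=(6,7,W); sL=40/113, sR=40/53; mL=-6640/5989, mR=-20/113; mL+mR=-7700/5989 → advance -1; mR−mL=5580/5989 → turn +1·90°
n=4: pose=(7,7,S); sL=20/109, sR=20/49; mL=-3160/5341, mR=-10/109; mL+mR=-3650/5341 → advance -1; mR−mL=2670/5341 → turn +1·90°
n=5: pose=(7,8,E); sL=8/29, sR=40/193; mL=-2704/5597, mR=-4/29; mL+mR=-3476/5597 → advance -1; mR−mL=1932/5597 → turn +1·90°
n=6: pose=(6,8,N); sL=1, sR=10/37; mL=-47/37, mR=-1/2; mL+mR=-131/74 → advance -1; mR−mL=57/74 → turn +1·90°
n=7: pose=(6,7,W); sL=40/113, sR=40/53; mL=-6640/5989, mR=-20/113; mL+mR=-7700/5989 → advance -1; mR−mL=5580/5989 → turn +1·90°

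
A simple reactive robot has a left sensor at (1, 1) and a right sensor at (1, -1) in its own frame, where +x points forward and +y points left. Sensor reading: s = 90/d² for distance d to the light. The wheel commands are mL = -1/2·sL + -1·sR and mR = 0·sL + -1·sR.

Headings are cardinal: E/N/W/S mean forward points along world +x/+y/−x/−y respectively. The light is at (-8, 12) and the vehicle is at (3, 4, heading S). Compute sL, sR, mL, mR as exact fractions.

2/5 90/181 -631/905 -90/181

left sensor world pos  = (4, 3); dL² = 225
right sensor world pos = (2, 3); dR² = 181
sL = 90/225 = 2/5
sR = 90/181 = 90/181
mL = -1/2·sL + -1·sR = -631/905
mR = 0·sL + -1·sR = -90/181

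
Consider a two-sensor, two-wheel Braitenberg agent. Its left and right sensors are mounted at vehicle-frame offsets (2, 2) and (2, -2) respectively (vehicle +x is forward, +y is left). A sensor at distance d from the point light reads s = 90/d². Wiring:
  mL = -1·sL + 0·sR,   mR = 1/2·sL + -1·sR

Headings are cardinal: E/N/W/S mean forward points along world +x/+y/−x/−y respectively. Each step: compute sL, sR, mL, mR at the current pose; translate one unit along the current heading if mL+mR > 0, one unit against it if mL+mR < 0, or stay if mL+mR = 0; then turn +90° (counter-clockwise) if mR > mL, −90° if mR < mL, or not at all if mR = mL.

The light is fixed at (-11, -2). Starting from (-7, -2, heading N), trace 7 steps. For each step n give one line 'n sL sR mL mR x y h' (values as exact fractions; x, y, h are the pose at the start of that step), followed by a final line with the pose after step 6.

0 45/4 9/4 -45/4 27/8 -7 -2 N
1 90/13 18 -90/13 -189/13 -7 -3 W
2 9 9/5 -9 27/10 -6 -3 N
3 18/5 10 -18/5 -41/5 -6 -4 W
4 45/8 45/32 -45/8 45/32 -5 -4 N
5 90/41 90/17 -90/41 -2925/697 -5 -5 W
6 45/13 45/41 -45/13 675/1066 -4 -5 N
final -4 -6 W

n=0: pose=(-7,-2,N); sL=45/4, sR=9/4; mL=-45/4, mR=27/8; mL+mR=-63/8 → advance -1; mR−mL=117/8 → turn +1·90°
n=1: pose=(-7,-3,W); sL=90/13, sR=18; mL=-90/13, mR=-189/13; mL+mR=-279/13 → advance -1; mR−mL=-99/13 → turn -1·90°
n=2: pose=(-6,-3,N); sL=9, sR=9/5; mL=-9, mR=27/10; mL+mR=-63/10 → advance -1; mR−mL=117/10 → turn +1·90°
n=3: pose=(-6,-4,W); sL=18/5, sR=10; mL=-18/5, mR=-41/5; mL+mR=-59/5 → advance -1; mR−mL=-23/5 → turn -1·90°
n=4: pose=(-5,-4,N); sL=45/8, sR=45/32; mL=-45/8, mR=45/32; mL+mR=-135/32 → advance -1; mR−mL=225/32 → turn +1·90°
n=5: pose=(-5,-5,W); sL=90/41, sR=90/17; mL=-90/41, mR=-2925/697; mL+mR=-4455/697 → advance -1; mR−mL=-1395/697 → turn -1·90°
n=6: pose=(-4,-5,N); sL=45/13, sR=45/41; mL=-45/13, mR=675/1066; mL+mR=-3015/1066 → advance -1; mR−mL=4365/1066 → turn +1·90°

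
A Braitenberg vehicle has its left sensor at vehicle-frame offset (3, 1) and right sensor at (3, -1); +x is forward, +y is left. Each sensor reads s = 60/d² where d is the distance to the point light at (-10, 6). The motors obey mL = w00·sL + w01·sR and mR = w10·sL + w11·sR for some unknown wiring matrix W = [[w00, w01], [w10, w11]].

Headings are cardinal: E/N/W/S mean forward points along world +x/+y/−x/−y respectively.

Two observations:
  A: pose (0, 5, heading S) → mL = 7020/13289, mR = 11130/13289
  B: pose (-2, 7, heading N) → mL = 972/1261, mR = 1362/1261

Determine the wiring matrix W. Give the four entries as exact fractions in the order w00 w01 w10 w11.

obs A: pose=(0,5,S) → sL=60/137, sR=60/97, mL=7020/13289, mR=11130/13289
obs B: pose=(-2,7,N) → sL=12/13, sR=60/97, mL=972/1261, mR=1362/1261
sensor matrix S = [[60/137, 60/97], [12/13, 60/97]]; det S = -51840/172757
solve [mL_A; mL_B] = S·[w00; w01] and [mR_A; mR_B] = S·[w10; w11]:
  w00 = 1/2, w01 = 1/2, w10 = 1/2, w11 = 1

1/2 1/2 1/2 1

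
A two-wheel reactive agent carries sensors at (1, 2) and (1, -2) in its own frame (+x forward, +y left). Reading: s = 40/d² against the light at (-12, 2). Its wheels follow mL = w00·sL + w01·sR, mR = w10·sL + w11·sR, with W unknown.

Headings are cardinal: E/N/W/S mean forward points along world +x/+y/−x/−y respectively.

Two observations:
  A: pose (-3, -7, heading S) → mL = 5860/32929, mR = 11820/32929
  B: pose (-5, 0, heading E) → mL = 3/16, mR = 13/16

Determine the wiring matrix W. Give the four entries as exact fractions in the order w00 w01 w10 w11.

-1/2 1 1/2 1

obs A: pose=(-3,-7,S) → sL=40/221, sR=40/149, mL=5860/32929, mR=11820/32929
obs B: pose=(-5,0,E) → sL=5/8, sR=1/2, mL=3/16, mR=13/16
sensor matrix S = [[40/221, 40/149], [5/8, 1/2]]; det S = -2545/32929
solve [mL_A; mL_B] = S·[w00; w01] and [mR_A; mR_B] = S·[w10; w11]:
  w00 = -1/2, w01 = 1, w10 = 1/2, w11 = 1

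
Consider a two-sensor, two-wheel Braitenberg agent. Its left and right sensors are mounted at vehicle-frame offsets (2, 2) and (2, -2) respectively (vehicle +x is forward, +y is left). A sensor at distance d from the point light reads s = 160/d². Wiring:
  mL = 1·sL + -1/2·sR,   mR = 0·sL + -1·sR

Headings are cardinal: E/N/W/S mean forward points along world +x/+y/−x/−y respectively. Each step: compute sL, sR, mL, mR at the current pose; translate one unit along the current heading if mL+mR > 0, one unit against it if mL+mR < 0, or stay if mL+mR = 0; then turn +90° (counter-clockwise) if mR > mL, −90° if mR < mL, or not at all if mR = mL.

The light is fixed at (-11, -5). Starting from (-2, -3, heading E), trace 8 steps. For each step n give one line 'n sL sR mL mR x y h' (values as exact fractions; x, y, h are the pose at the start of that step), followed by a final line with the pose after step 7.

n=0: pose=(-2,-3,E); sL=160/137, sR=160/121; mL=8400/16577, mR=-160/121; mL+mR=-13520/16577 → advance -1; mR−mL=-30320/16577 → turn -1·90°
n=1: pose=(-3,-3,S); sL=8/5, sR=40/9; mL=-28/45, mR=-40/9; mL+mR=-76/15 → advance -1; mR−mL=-172/45 → turn -1·90°
n=2: pose=(-3,-2,W); sL=160/37, sR=160/61; mL=6800/2257, mR=-160/61; mL+mR=880/2257 → advance +1; mR−mL=-12720/2257 → turn -1·90°
n=3: pose=(-4,-2,N); sL=16/5, sR=80/53; mL=648/265, mR=-80/53; mL+mR=248/265 → advance +1; mR−mL=-1048/265 → turn -1·90°
n=4: pose=(-4,-1,E); sL=160/117, sR=32/17; mL=848/1989, mR=-32/17; mL+mR=-2896/1989 → advance -1; mR−mL=-4592/1989 → turn -1·90°
n=5: pose=(-5,-1,S); sL=40/17, sR=8; mL=-28/17, mR=-8; mL+mR=-164/17 → advance -1; mR−mL=-108/17 → turn -1·90°
n=6: pose=(-5,0,W); sL=32/5, sR=32/13; mL=336/65, mR=-32/13; mL+mR=176/65 → advance +1; mR−mL=-496/65 → turn -1·90°
n=7: pose=(-6,0,N); sL=80/29, sR=80/49; mL=2760/1421, mR=-80/49; mL+mR=440/1421 → advance +1; mR−mL=-5080/1421 → turn -1·90°

0 160/137 160/121 8400/16577 -160/121 -2 -3 E
1 8/5 40/9 -28/45 -40/9 -3 -3 S
2 160/37 160/61 6800/2257 -160/61 -3 -2 W
3 16/5 80/53 648/265 -80/53 -4 -2 N
4 160/117 32/17 848/1989 -32/17 -4 -1 E
5 40/17 8 -28/17 -8 -5 -1 S
6 32/5 32/13 336/65 -32/13 -5 0 W
7 80/29 80/49 2760/1421 -80/49 -6 0 N
final -6 1 E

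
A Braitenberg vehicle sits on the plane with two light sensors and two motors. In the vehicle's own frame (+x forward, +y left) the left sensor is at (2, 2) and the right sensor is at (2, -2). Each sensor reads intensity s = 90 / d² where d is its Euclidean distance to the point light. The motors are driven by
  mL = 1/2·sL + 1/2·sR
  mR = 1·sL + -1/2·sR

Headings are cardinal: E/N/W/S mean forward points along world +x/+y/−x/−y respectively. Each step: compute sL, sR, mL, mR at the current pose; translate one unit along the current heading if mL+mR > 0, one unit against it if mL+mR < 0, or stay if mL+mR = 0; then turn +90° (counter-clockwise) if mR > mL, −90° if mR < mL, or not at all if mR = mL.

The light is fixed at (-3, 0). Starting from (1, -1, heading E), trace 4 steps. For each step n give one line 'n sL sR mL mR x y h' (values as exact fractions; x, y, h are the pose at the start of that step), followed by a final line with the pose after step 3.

0 90/37 2 82/37 53/37 1 -1 E
1 45/29 5 95/29 -55/58 2 -1 S
2 18/5 10 34/5 -7/5 2 -2 W
3 45/2 5/2 25/2 85/4 1 -2 N
final 1 -1 W

n=0: pose=(1,-1,E); sL=90/37, sR=2; mL=82/37, mR=53/37; mL+mR=135/37 → advance +1; mR−mL=-29/37 → turn -1·90°
n=1: pose=(2,-1,S); sL=45/29, sR=5; mL=95/29, mR=-55/58; mL+mR=135/58 → advance +1; mR−mL=-245/58 → turn -1·90°
n=2: pose=(2,-2,W); sL=18/5, sR=10; mL=34/5, mR=-7/5; mL+mR=27/5 → advance +1; mR−mL=-41/5 → turn -1·90°
n=3: pose=(1,-2,N); sL=45/2, sR=5/2; mL=25/2, mR=85/4; mL+mR=135/4 → advance +1; mR−mL=35/4 → turn +1·90°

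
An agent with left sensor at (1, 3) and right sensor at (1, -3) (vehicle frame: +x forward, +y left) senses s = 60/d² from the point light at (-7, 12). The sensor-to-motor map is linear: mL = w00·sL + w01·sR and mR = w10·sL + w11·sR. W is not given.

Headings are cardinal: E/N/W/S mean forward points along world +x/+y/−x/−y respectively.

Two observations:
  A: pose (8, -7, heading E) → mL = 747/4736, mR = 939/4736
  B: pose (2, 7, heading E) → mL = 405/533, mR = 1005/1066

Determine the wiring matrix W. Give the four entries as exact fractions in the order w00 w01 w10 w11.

obs A: pose=(8,-7,E) → sL=15/128, sR=3/37, mL=747/4736, mR=939/4736
obs B: pose=(2,7,E) → sL=15/26, sR=15/41, mL=405/533, mR=1005/1066
sensor matrix S = [[15/128, 3/37], [15/26, 15/41]]; det S = -9855/2524288
solve [mL_A; mL_B] = S·[w00; w01] and [mR_A; mR_B] = S·[w10; w11]:
  w00 = 1, w01 = 1/2, w10 = 1, w11 = 1

1 1/2 1 1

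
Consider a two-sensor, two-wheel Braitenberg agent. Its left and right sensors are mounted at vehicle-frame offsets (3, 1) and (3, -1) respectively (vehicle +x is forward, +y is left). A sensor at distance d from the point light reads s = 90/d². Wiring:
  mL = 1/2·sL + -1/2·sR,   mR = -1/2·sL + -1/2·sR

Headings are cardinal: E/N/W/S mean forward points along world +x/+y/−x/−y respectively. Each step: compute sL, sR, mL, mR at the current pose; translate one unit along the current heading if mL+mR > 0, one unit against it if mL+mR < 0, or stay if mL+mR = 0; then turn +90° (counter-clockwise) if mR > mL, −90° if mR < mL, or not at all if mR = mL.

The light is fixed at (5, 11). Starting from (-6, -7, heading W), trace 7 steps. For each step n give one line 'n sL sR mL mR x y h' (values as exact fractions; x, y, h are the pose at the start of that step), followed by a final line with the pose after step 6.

0 90/557 18/97 -648/54029 -9378/54029 -6 -7 W
1 45/173 5/17 -50/2941 -815/2941 -5 -7 N
2 90/373 90/449 3420/167477 -36990/167477 -5 -8 E
3 45/292 45/314 495/91688 -13635/91688 -6 -8 S
4 90/557 18/97 -648/54029 -9378/54029 -6 -7 W
5 45/173 5/17 -50/2941 -815/2941 -5 -7 N
6 90/373 90/449 3420/167477 -36990/167477 -5 -8 E
final -6 -8 S

n=0: pose=(-6,-7,W); sL=90/557, sR=18/97; mL=-648/54029, mR=-9378/54029; mL+mR=-18/97 → advance -1; mR−mL=-90/557 → turn -1·90°
n=1: pose=(-5,-7,N); sL=45/173, sR=5/17; mL=-50/2941, mR=-815/2941; mL+mR=-5/17 → advance -1; mR−mL=-45/173 → turn -1·90°
n=2: pose=(-5,-8,E); sL=90/373, sR=90/449; mL=3420/167477, mR=-36990/167477; mL+mR=-90/449 → advance -1; mR−mL=-90/373 → turn -1·90°
n=3: pose=(-6,-8,S); sL=45/292, sR=45/314; mL=495/91688, mR=-13635/91688; mL+mR=-45/314 → advance -1; mR−mL=-45/292 → turn -1·90°
n=4: pose=(-6,-7,W); sL=90/557, sR=18/97; mL=-648/54029, mR=-9378/54029; mL+mR=-18/97 → advance -1; mR−mL=-90/557 → turn -1·90°
n=5: pose=(-5,-7,N); sL=45/173, sR=5/17; mL=-50/2941, mR=-815/2941; mL+mR=-5/17 → advance -1; mR−mL=-45/173 → turn -1·90°
n=6: pose=(-5,-8,E); sL=90/373, sR=90/449; mL=3420/167477, mR=-36990/167477; mL+mR=-90/449 → advance -1; mR−mL=-90/373 → turn -1·90°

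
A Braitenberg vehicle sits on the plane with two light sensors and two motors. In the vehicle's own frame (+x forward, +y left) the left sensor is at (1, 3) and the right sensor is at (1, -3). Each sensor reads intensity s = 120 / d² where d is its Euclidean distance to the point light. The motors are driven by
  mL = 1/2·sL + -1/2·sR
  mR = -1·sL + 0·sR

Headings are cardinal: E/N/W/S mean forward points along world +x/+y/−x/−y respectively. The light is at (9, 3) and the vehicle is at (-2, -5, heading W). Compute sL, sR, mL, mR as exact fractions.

24/53 120/169 -1152/8957 -24/53

left sensor world pos  = (-3, -8); dL² = 265
right sensor world pos = (-3, -2); dR² = 169
sL = 120/265 = 24/53
sR = 120/169 = 120/169
mL = 1/2·sL + -1/2·sR = -1152/8957
mR = -1·sL + 0·sR = -24/53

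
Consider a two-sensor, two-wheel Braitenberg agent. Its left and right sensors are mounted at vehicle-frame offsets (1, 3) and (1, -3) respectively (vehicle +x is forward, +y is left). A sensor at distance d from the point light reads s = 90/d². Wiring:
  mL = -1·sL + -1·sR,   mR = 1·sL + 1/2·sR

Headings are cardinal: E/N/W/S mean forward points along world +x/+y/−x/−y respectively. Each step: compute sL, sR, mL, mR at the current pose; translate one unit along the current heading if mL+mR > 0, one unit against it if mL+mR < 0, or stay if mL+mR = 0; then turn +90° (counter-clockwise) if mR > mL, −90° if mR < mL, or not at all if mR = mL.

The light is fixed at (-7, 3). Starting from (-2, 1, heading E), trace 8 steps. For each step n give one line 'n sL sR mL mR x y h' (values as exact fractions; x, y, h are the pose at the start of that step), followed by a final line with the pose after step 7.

n=0: pose=(-2,1,E); sL=90/37, sR=90/61; mL=-8820/2257, mR=7155/2257; mL+mR=-45/61 → advance -1; mR−mL=15975/2257 → turn +1·90°
n=1: pose=(-3,1,N); sL=45, sR=9/5; mL=-234/5, mR=459/10; mL+mR=-9/10 → advance -1; mR−mL=927/10 → turn +1·90°
n=2: pose=(-3,0,W); sL=2, sR=10; mL=-12, mR=7; mL+mR=-5 → advance -1; mR−mL=19 → turn +1·90°
n=3: pose=(-2,0,S); sL=9/8, sR=9/2; mL=-45/8, mR=27/8; mL+mR=-9/4 → advance -1; mR−mL=9 → turn +1·90°
n=4: pose=(-2,1,E); sL=90/37, sR=90/61; mL=-8820/2257, mR=7155/2257; mL+mR=-45/61 → advance -1; mR−mL=15975/2257 → turn +1·90°
n=5: pose=(-3,1,N); sL=45, sR=9/5; mL=-234/5, mR=459/10; mL+mR=-9/10 → advance -1; mR−mL=927/10 → turn +1·90°
n=6: pose=(-3,0,W); sL=2, sR=10; mL=-12, mR=7; mL+mR=-5 → advance -1; mR−mL=19 → turn +1·90°
n=7: pose=(-2,0,S); sL=9/8, sR=9/2; mL=-45/8, mR=27/8; mL+mR=-9/4 → advance -1; mR−mL=9 → turn +1·90°

0 90/37 90/61 -8820/2257 7155/2257 -2 1 E
1 45 9/5 -234/5 459/10 -3 1 N
2 2 10 -12 7 -3 0 W
3 9/8 9/2 -45/8 27/8 -2 0 S
4 90/37 90/61 -8820/2257 7155/2257 -2 1 E
5 45 9/5 -234/5 459/10 -3 1 N
6 2 10 -12 7 -3 0 W
7 9/8 9/2 -45/8 27/8 -2 0 S
final -2 1 E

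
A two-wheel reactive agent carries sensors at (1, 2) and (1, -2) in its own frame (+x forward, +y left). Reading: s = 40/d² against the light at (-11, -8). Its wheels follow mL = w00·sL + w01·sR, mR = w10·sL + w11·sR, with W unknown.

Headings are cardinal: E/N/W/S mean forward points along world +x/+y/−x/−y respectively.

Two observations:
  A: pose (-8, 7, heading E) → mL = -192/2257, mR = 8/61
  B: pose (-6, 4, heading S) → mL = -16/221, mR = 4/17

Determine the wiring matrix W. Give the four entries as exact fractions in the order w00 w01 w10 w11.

obs A: pose=(-8,7,E) → sL=8/61, sR=8/37, mL=-192/2257, mR=8/61
obs B: pose=(-6,4,S) → sL=4/17, sR=4/13, mL=-16/221, mR=4/17
sensor matrix S = [[8/61, 8/37], [4/17, 4/13]]; det S = -5248/498797
solve [mL_A; mL_B] = S·[w00; w01] and [mR_A; mR_B] = S·[w10; w11]:
  w00 = 1, w01 = -1, w10 = 1, w11 = 0

1 -1 1 0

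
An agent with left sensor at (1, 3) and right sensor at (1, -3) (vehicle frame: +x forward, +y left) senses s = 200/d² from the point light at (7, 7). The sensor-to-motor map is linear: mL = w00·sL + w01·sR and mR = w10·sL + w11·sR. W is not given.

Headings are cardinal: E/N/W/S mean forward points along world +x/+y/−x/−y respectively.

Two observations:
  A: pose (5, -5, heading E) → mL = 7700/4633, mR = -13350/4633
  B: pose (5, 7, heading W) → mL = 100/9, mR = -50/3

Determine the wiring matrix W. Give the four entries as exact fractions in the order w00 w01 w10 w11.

obs A: pose=(5,-5,E) → sL=100/41, sR=100/113, mL=7700/4633, mR=-13350/4633
obs B: pose=(5,7,W) → sL=100/9, sR=100/9, mL=100/9, mR=-50/3
sensor matrix S = [[100/41, 100/113], [100/9, 100/9]]; det S = 80000/4633
solve [mL_A; mL_B] = S·[w00; w01] and [mR_A; mR_B] = S·[w10; w11]:
  w00 = 1/2, w01 = 1/2, w10 = -1, w11 = -1/2

1/2 1/2 -1 -1/2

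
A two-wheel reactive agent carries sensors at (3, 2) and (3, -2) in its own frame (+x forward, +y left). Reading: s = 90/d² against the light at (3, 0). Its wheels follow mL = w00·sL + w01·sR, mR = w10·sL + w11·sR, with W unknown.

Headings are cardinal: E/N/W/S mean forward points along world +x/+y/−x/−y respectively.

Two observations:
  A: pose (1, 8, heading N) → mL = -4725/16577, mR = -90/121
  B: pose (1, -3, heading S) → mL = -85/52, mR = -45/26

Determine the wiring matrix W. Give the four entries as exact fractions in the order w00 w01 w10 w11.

-1 1/2 0 -1

obs A: pose=(1,8,N) → sL=90/137, sR=90/121, mL=-4725/16577, mR=-90/121
obs B: pose=(1,-3,S) → sL=5/2, sR=45/26, mL=-85/52, mR=-45/26
sensor matrix S = [[90/137, 90/121], [5/2, 45/26]]; det S = -155700/215501
solve [mL_A; mL_B] = S·[w00; w01] and [mR_A; mR_B] = S·[w10; w11]:
  w00 = -1, w01 = 1/2, w10 = 0, w11 = -1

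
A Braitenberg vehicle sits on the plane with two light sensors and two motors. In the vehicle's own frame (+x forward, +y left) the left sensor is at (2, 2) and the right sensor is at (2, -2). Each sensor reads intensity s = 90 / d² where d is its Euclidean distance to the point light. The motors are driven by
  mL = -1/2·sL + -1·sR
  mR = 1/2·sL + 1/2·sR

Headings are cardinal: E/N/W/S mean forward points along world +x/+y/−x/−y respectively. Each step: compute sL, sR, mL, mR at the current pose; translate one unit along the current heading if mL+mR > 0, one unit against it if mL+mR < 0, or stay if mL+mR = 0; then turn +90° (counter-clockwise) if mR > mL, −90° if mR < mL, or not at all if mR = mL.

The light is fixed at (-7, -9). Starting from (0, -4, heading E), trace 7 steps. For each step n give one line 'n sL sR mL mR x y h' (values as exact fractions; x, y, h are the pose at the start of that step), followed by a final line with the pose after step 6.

n=0: pose=(0,-4,E); sL=9/13, sR=1; mL=-35/26, mR=11/13; mL+mR=-1/2 → advance -1; mR−mL=57/26 → turn +1·90°
n=1: pose=(-1,-4,N); sL=18/13, sR=90/113; mL=-2187/1469, mR=1602/1469; mL+mR=-45/113 → advance -1; mR−mL=3789/1469 → turn +1·90°
n=2: pose=(-1,-5,W); sL=9/2, sR=45/26; mL=-207/52, mR=81/26; mL+mR=-45/52 → advance -1; mR−mL=369/52 → turn +1·90°
n=3: pose=(0,-5,S); sL=18/17, sR=90/29; mL=-1791/493, mR=1026/493; mL+mR=-45/29 → advance -1; mR−mL=2817/493 → turn +1·90°
n=4: pose=(0,-4,E); sL=9/13, sR=1; mL=-35/26, mR=11/13; mL+mR=-1/2 → advance -1; mR−mL=57/26 → turn +1·90°
n=5: pose=(-1,-4,N); sL=18/13, sR=90/113; mL=-2187/1469, mR=1602/1469; mL+mR=-45/113 → advance -1; mR−mL=3789/1469 → turn +1·90°
n=6: pose=(-1,-5,W); sL=9/2, sR=45/26; mL=-207/52, mR=81/26; mL+mR=-45/52 → advance -1; mR−mL=369/52 → turn +1·90°

0 9/13 1 -35/26 11/13 0 -4 E
1 18/13 90/113 -2187/1469 1602/1469 -1 -4 N
2 9/2 45/26 -207/52 81/26 -1 -5 W
3 18/17 90/29 -1791/493 1026/493 0 -5 S
4 9/13 1 -35/26 11/13 0 -4 E
5 18/13 90/113 -2187/1469 1602/1469 -1 -4 N
6 9/2 45/26 -207/52 81/26 -1 -5 W
final 0 -5 S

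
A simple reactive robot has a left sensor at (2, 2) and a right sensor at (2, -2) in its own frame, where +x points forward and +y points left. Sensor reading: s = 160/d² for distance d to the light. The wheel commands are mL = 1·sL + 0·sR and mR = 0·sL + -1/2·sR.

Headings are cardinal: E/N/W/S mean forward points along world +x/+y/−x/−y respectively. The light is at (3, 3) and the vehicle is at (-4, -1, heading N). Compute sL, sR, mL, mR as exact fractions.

32/17 160/29 32/17 -80/29

left sensor world pos  = (-6, 1); dL² = 85
right sensor world pos = (-2, 1); dR² = 29
sL = 160/85 = 32/17
sR = 160/29 = 160/29
mL = 1·sL + 0·sR = 32/17
mR = 0·sL + -1/2·sR = -80/29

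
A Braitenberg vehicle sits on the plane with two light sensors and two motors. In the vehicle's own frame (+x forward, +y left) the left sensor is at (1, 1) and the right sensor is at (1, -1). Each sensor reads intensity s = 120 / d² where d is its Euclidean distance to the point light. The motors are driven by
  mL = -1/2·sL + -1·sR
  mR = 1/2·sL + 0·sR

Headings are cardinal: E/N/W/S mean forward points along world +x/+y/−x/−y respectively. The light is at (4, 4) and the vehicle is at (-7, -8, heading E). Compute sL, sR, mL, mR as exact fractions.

left sensor world pos  = (-6, -7); dL² = 221
right sensor world pos = (-6, -9); dR² = 269
sL = 120/221 = 120/221
sR = 120/269 = 120/269
mL = -1/2·sL + -1·sR = -42660/59449
mR = 1/2·sL + 0·sR = 60/221

120/221 120/269 -42660/59449 60/221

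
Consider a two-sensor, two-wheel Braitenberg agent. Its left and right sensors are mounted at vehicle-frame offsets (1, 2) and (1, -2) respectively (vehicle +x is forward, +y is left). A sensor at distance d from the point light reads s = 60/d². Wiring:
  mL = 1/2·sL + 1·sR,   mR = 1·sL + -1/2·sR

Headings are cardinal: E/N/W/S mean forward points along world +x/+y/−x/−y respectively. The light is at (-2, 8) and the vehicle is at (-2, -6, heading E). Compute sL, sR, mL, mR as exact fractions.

left sensor world pos  = (-1, -4); dL² = 145
right sensor world pos = (-1, -8); dR² = 257
sL = 60/145 = 12/29
sR = 60/257 = 60/257
mL = 1/2·sL + 1·sR = 3282/7453
mR = 1·sL + -1/2·sR = 2214/7453

12/29 60/257 3282/7453 2214/7453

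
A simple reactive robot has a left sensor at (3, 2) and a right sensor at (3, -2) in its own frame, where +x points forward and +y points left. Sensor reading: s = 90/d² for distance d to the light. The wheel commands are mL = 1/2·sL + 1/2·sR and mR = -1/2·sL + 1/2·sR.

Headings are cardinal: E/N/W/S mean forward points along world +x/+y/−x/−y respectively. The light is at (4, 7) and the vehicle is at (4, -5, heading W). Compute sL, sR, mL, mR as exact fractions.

18/41 90/109 2826/4469 864/4469

left sensor world pos  = (1, -7); dL² = 205
right sensor world pos = (1, -3); dR² = 109
sL = 90/205 = 18/41
sR = 90/109 = 90/109
mL = 1/2·sL + 1/2·sR = 2826/4469
mR = -1/2·sL + 1/2·sR = 864/4469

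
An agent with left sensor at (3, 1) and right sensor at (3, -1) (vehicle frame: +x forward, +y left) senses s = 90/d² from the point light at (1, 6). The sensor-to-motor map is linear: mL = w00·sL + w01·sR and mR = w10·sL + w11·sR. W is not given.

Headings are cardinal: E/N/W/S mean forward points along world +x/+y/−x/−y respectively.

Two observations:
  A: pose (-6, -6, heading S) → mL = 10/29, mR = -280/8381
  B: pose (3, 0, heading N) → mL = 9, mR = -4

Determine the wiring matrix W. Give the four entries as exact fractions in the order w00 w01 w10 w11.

1 0 -1 1

obs A: pose=(-6,-6,S) → sL=10/29, sR=90/289, mL=10/29, mR=-280/8381
obs B: pose=(3,0,N) → sL=9, sR=5, mL=9, mR=-4
sensor matrix S = [[10/29, 90/289], [9, 5]]; det S = -9040/8381
solve [mL_A; mL_B] = S·[w00; w01] and [mR_A; mR_B] = S·[w10; w11]:
  w00 = 1, w01 = 0, w10 = -1, w11 = 1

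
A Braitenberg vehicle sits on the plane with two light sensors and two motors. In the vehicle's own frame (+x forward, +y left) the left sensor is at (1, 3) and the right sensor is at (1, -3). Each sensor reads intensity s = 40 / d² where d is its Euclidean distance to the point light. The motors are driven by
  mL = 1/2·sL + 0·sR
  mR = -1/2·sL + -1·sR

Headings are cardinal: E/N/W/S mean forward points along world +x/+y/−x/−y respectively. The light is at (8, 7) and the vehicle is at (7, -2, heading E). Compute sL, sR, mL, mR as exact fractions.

left sensor world pos  = (8, 1); dL² = 36
right sensor world pos = (8, -5); dR² = 144
sL = 40/36 = 10/9
sR = 40/144 = 5/18
mL = 1/2·sL + 0·sR = 5/9
mR = -1/2·sL + -1·sR = -5/6

10/9 5/18 5/9 -5/6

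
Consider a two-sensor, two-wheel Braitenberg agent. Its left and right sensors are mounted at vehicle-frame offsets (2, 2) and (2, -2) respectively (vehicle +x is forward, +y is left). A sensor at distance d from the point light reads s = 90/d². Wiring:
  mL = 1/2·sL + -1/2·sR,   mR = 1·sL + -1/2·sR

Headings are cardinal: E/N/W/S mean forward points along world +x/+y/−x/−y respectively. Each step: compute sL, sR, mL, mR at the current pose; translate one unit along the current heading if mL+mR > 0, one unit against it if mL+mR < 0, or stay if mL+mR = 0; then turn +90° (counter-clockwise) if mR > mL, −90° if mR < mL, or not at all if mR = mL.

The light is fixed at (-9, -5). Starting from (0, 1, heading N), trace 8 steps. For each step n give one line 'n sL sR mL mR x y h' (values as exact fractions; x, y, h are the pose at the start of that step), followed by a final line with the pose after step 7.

n=0: pose=(0,1,N); sL=90/113, sR=18/37; mL=648/4181, mR=2313/4181; mL+mR=2961/4181 → advance +1; mR−mL=45/113 → turn +1·90°
n=1: pose=(0,2,W); sL=45/37, sR=9/13; mL=126/481, mR=837/962; mL+mR=1089/962 → advance +1; mR−mL=45/74 → turn +1·90°
n=2: pose=(-1,2,S); sL=18/25, sR=90/61; mL=-576/1525, mR=-27/1525; mL+mR=-603/1525 → advance -1; mR−mL=9/25 → turn +1·90°
n=3: pose=(-1,3,E); sL=9/20, sR=45/68; mL=-9/85, mR=81/680; mL+mR=9/680 → advance +1; mR−mL=9/40 → turn +1·90°
n=4: pose=(0,3,N); sL=90/149, sR=90/221; mL=3240/32929, mR=13185/32929; mL+mR=16425/32929 → advance +1; mR−mL=45/149 → turn +1·90°
n=5: pose=(0,4,W); sL=45/49, sR=9/17; mL=162/833, mR=1089/1666; mL+mR=1413/1666 → advance +1; mR−mL=45/98 → turn +1·90°
n=6: pose=(-1,4,S); sL=90/149, sR=18/17; mL=-576/2533, mR=189/2533; mL+mR=-387/2533 → advance -1; mR−mL=45/149 → turn +1·90°
n=7: pose=(-1,5,E); sL=45/122, sR=45/82; mL=-225/2501, mR=945/10004; mL+mR=45/10004 → advance +1; mR−mL=45/244 → turn +1·90°

0 90/113 18/37 648/4181 2313/4181 0 1 N
1 45/37 9/13 126/481 837/962 0 2 W
2 18/25 90/61 -576/1525 -27/1525 -1 2 S
3 9/20 45/68 -9/85 81/680 -1 3 E
4 90/149 90/221 3240/32929 13185/32929 0 3 N
5 45/49 9/17 162/833 1089/1666 0 4 W
6 90/149 18/17 -576/2533 189/2533 -1 4 S
7 45/122 45/82 -225/2501 945/10004 -1 5 E
final 0 5 N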